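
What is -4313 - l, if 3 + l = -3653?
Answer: -657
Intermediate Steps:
l = -3656 (l = -3 - 3653 = -3656)
-4313 - l = -4313 - 1*(-3656) = -4313 + 3656 = -657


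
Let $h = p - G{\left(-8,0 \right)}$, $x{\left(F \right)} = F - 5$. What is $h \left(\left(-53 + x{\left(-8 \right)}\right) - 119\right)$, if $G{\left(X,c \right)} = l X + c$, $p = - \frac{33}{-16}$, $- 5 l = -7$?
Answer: $- \frac{39257}{16} \approx -2453.6$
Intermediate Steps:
$x{\left(F \right)} = -5 + F$
$l = \frac{7}{5}$ ($l = \left(- \frac{1}{5}\right) \left(-7\right) = \frac{7}{5} \approx 1.4$)
$p = \frac{33}{16}$ ($p = \left(-33\right) \left(- \frac{1}{16}\right) = \frac{33}{16} \approx 2.0625$)
$G{\left(X,c \right)} = c + \frac{7 X}{5}$ ($G{\left(X,c \right)} = \frac{7 X}{5} + c = c + \frac{7 X}{5}$)
$h = \frac{1061}{80}$ ($h = \frac{33}{16} - \left(0 + \frac{7}{5} \left(-8\right)\right) = \frac{33}{16} - \left(0 - \frac{56}{5}\right) = \frac{33}{16} - - \frac{56}{5} = \frac{33}{16} + \frac{56}{5} = \frac{1061}{80} \approx 13.262$)
$h \left(\left(-53 + x{\left(-8 \right)}\right) - 119\right) = \frac{1061 \left(\left(-53 - 13\right) - 119\right)}{80} = \frac{1061 \left(-66 - 119\right)}{80} = \frac{1061}{80} \left(-185\right) = - \frac{39257}{16}$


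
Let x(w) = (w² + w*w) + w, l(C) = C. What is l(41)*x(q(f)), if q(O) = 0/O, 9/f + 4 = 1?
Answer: 0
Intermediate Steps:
f = -3 (f = 9/(-4 + 1) = 9/(-3) = 9*(-⅓) = -3)
q(O) = 0
x(w) = w + 2*w² (x(w) = (w² + w²) + w = 2*w² + w = w + 2*w²)
l(41)*x(q(f)) = 41*(0*(1 + 2*0)) = 41*(0*(1 + 0)) = 41*(0*1) = 41*0 = 0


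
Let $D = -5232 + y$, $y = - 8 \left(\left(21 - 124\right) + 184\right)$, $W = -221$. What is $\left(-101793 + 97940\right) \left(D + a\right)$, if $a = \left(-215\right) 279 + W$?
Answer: $254629358$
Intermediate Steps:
$y = -648$ ($y = - 8 \left(-103 + 184\right) = \left(-8\right) 81 = -648$)
$a = -60206$ ($a = \left(-215\right) 279 - 221 = -59985 - 221 = -60206$)
$D = -5880$ ($D = -5232 - 648 = -5880$)
$\left(-101793 + 97940\right) \left(D + a\right) = \left(-101793 + 97940\right) \left(-5880 - 60206\right) = \left(-3853\right) \left(-66086\right) = 254629358$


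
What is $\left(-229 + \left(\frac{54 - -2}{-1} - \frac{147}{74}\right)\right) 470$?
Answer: $- \frac{4990695}{37} \approx -1.3488 \cdot 10^{5}$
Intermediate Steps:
$\left(-229 + \left(\frac{54 - -2}{-1} - \frac{147}{74}\right)\right) 470 = \left(-229 + \left(\left(54 + 2\right) \left(-1\right) - \frac{147}{74}\right)\right) 470 = \left(-229 + \left(56 \left(-1\right) - \frac{147}{74}\right)\right) 470 = \left(-229 - \frac{4291}{74}\right) 470 = \left(- \frac{21237}{74}\right) 470 = - \frac{4990695}{37}$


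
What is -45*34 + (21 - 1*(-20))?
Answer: -1489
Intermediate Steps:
-45*34 + (21 - 1*(-20)) = -1530 + (21 + 20) = -1530 + 41 = -1489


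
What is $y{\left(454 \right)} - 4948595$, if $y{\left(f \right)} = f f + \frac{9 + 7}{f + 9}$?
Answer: $- \frac{2195767761}{463} \approx -4.7425 \cdot 10^{6}$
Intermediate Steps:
$y{\left(f \right)} = f^{2} + \frac{16}{9 + f}$
$y{\left(454 \right)} - 4948595 = \frac{16 + 454^{3} + 9 \cdot 454^{2}}{9 + 454} - 4948595 = \frac{16 + 93576664 + 9 \cdot 206116}{463} - 4948595 = \frac{16 + 93576664 + 1855044}{463} - 4948595 = \frac{1}{463} \cdot 95431724 - 4948595 = \frac{95431724}{463} - 4948595 = - \frac{2195767761}{463}$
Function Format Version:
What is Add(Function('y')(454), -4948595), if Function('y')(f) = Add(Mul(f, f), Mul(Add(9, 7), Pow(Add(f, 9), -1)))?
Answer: Rational(-2195767761, 463) ≈ -4.7425e+6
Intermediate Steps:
Function('y')(f) = Add(Pow(f, 2), Mul(16, Pow(Add(9, f), -1)))
Add(Function('y')(454), -4948595) = Add(Mul(Pow(Add(9, 454), -1), Add(16, Pow(454, 3), Mul(9, Pow(454, 2)))), -4948595) = Add(Mul(Pow(463, -1), Add(16, 93576664, Mul(9, 206116))), -4948595) = Add(Mul(Rational(1, 463), Add(16, 93576664, 1855044)), -4948595) = Add(Mul(Rational(1, 463), 95431724), -4948595) = Add(Rational(95431724, 463), -4948595) = Rational(-2195767761, 463)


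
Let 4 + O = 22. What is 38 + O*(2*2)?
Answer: 110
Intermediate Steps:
O = 18 (O = -4 + 22 = 18)
38 + O*(2*2) = 38 + 18*(2*2) = 38 + 18*4 = 38 + 72 = 110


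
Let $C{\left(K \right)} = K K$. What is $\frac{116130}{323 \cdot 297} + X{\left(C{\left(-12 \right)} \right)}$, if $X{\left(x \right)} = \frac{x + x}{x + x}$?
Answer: $\frac{70687}{31977} \approx 2.2106$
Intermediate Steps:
$C{\left(K \right)} = K^{2}$
$X{\left(x \right)} = 1$ ($X{\left(x \right)} = \frac{2 x}{2 x} = 2 x \frac{1}{2 x} = 1$)
$\frac{116130}{323 \cdot 297} + X{\left(C{\left(-12 \right)} \right)} = \frac{116130}{323 \cdot 297} + 1 = \frac{116130}{95931} + 1 = 116130 \cdot \frac{1}{95931} + 1 = \frac{38710}{31977} + 1 = \frac{70687}{31977}$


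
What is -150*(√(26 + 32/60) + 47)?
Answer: -7050 - 10*√5970 ≈ -7822.7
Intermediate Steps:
-150*(√(26 + 32/60) + 47) = -150*(√(26 + 32*(1/60)) + 47) = -150*(√(26 + 8/15) + 47) = -150*(√(398/15) + 47) = -150*(√5970/15 + 47) = -150*(47 + √5970/15) = -7050 - 10*√5970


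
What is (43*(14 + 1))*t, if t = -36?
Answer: -23220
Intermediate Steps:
(43*(14 + 1))*t = (43*(14 + 1))*(-36) = (43*15)*(-36) = 645*(-36) = -23220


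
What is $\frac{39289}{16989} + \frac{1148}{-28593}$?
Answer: $\frac{367962335}{161922159} \approx 2.2725$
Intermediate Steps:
$\frac{39289}{16989} + \frac{1148}{-28593} = 39289 \cdot \frac{1}{16989} + 1148 \left(- \frac{1}{28593}\right) = \frac{39289}{16989} - \frac{1148}{28593} = \frac{367962335}{161922159}$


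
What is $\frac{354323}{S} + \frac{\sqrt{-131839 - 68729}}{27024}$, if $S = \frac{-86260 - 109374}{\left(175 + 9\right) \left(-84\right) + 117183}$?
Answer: $- \frac{36044215821}{195634} + \frac{i \sqrt{50142}}{13512} \approx -1.8424 \cdot 10^{5} + 0.016572 i$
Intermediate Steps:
$S = - \frac{195634}{101727}$ ($S = - \frac{195634}{184 \left(-84\right) + 117183} = - \frac{195634}{-15456 + 117183} = - \frac{195634}{101727} \approx -1.9231$)
$\frac{354323}{S} + \frac{\sqrt{-131839 - 68729}}{27024} = \frac{354323}{- \frac{195634}{101727}} + \frac{\sqrt{-131839 - 68729}}{27024} = 354323 \left(- \frac{101727}{195634}\right) + \sqrt{-200568} \cdot \frac{1}{27024} = - \frac{36044215821}{195634} + 2 i \sqrt{50142} \cdot \frac{1}{27024} = - \frac{36044215821}{195634} + \frac{i \sqrt{50142}}{13512}$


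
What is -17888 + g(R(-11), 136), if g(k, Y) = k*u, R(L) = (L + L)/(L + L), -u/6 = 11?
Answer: -17954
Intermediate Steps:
u = -66 (u = -6*11 = -66)
R(L) = 1 (R(L) = (2*L)/((2*L)) = (2*L)*(1/(2*L)) = 1)
g(k, Y) = -66*k (g(k, Y) = k*(-66) = -66*k)
-17888 + g(R(-11), 136) = -17888 - 66*1 = -17888 - 66 = -17954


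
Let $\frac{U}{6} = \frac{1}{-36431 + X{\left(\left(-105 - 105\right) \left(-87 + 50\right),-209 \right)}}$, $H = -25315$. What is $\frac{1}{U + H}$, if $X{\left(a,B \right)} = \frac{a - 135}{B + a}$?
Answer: $- \frac{137723578}{3486472399753} \approx -3.9502 \cdot 10^{-5}$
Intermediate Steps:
$X{\left(a,B \right)} = \frac{-135 + a}{B + a}$
$U = - \frac{22683}{137723578}$ ($U = \frac{6}{-36431 + \frac{-135 + \left(-105 - 105\right) \left(-87 + 50\right)}{-209 + \left(-105 - 105\right) \left(-87 + 50\right)}} = \frac{6}{-36431 + \frac{-135 - -7770}{-209 - -7770}} = \frac{6}{-36431 + \frac{-135 + 7770}{-209 + 7770}} = \frac{6}{-36431 + \frac{1}{7561} \cdot 7635} = \frac{6}{-36431 + \frac{7635}{7561}} = \frac{6}{- \frac{275447156}{7561}} = 6 \left(- \frac{7561}{275447156}\right) = - \frac{22683}{137723578} \approx -0.0001647$)
$\frac{1}{U + H} = \frac{1}{- \frac{22683}{137723578} - 25315} = \frac{1}{- \frac{3486472399753}{137723578}} = - \frac{137723578}{3486472399753}$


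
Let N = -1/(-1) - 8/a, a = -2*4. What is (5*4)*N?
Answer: 40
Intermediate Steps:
a = -8
N = 2 (N = -1/(-1) - 8/(-8) = -1*(-1) - 8*(-⅛) = 1 + 1 = 2)
(5*4)*N = (5*4)*2 = 20*2 = 40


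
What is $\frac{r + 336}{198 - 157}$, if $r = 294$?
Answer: $\frac{630}{41} \approx 15.366$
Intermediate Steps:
$\frac{r + 336}{198 - 157} = \frac{294 + 336}{198 - 157} = \frac{630}{41}$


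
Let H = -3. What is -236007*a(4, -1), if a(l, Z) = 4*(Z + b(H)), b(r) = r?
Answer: 3776112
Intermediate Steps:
a(l, Z) = -12 + 4*Z (a(l, Z) = 4*(Z - 3) = 4*(-3 + Z) = -12 + 4*Z)
-236007*a(4, -1) = -236007*(-12 + 4*(-1)) = -236007*(-12 - 4) = -236007*(-16) = 3776112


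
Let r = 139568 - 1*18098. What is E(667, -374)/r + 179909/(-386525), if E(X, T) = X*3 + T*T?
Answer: 6597092239/9390238350 ≈ 0.70255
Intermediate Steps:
E(X, T) = T² + 3*X (E(X, T) = 3*X + T² = T² + 3*X)
r = 121470 (r = 139568 - 18098 = 121470)
E(667, -374)/r + 179909/(-386525) = ((-374)² + 3*667)/121470 + 179909/(-386525) = (139876 + 2001)*(1/121470) + 179909*(-1/386525) = 141877*(1/121470) - 179909/386525 = 141877/121470 - 179909/386525 = 6597092239/9390238350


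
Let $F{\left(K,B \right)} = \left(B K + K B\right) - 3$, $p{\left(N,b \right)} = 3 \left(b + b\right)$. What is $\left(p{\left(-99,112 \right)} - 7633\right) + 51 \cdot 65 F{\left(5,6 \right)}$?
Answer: $181994$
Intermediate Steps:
$p{\left(N,b \right)} = 6 b$ ($p{\left(N,b \right)} = 3 \cdot 2 b = 6 b$)
$F{\left(K,B \right)} = -3 + 2 B K$ ($F{\left(K,B \right)} = \left(B K + B K\right) - 3 = 2 B K - 3 = -3 + 2 B K$)
$\left(p{\left(-99,112 \right)} - 7633\right) + 51 \cdot 65 F{\left(5,6 \right)} = \left(6 \cdot 112 - 7633\right) + 51 \cdot 65 \left(-3 + 2 \cdot 6 \cdot 5\right) = \left(672 - 7633\right) + 3315 \left(-3 + 60\right) = -6961 + 3315 \cdot 57 = -6961 + 188955 = 181994$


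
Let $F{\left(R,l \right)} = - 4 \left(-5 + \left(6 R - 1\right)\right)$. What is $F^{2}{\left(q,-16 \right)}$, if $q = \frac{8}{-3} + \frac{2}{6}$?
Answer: $6400$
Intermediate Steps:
$q = - \frac{7}{3}$ ($q = 8 \left(- \frac{1}{3}\right) + 2 \cdot \frac{1}{6} = - \frac{8}{3} + \frac{1}{3} = - \frac{7}{3} \approx -2.3333$)
$F{\left(R,l \right)} = 24 - 24 R$ ($F{\left(R,l \right)} = - 4 \left(-5 + \left(-1 + 6 R\right)\right) = - 4 \left(-6 + 6 R\right) = 24 - 24 R$)
$F^{2}{\left(q,-16 \right)} = \left(24 - -56\right)^{2} = \left(24 + 56\right)^{2} = 80^{2} = 6400$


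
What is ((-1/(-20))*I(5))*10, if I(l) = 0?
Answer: 0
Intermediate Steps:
((-1/(-20))*I(5))*10 = (-1/(-20)*0)*10 = (-1*(-1/20)*0)*10 = ((1/20)*0)*10 = 0*10 = 0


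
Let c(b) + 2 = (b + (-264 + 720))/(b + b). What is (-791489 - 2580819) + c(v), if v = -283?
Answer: -1908727633/566 ≈ -3.3723e+6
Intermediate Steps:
c(b) = -2 + (456 + b)/(2*b) (c(b) = -2 + (b + (-264 + 720))/(b + b) = -2 + (b + 456)/((2*b)) = -2 + (456 + b)*(1/(2*b)) = -2 + (456 + b)/(2*b))
(-791489 - 2580819) + c(v) = (-791489 - 2580819) + (-3/2 + 228/(-283)) = -3372308 + (-3/2 + 228*(-1/283)) = -3372308 + (-3/2 - 228/283) = -3372308 - 1305/566 = -1908727633/566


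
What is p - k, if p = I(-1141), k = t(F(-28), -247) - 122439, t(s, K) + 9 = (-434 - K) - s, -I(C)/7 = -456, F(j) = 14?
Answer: 125841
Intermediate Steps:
I(C) = 3192 (I(C) = -7*(-456) = 3192)
t(s, K) = -443 - K - s (t(s, K) = -9 + ((-434 - K) - s) = -9 + (-434 - K - s) = -443 - K - s)
k = -122649 (k = (-443 - 1*(-247) - 1*14) - 122439 = (-443 + 247 - 14) - 122439 = -210 - 122439 = -122649)
p = 3192
p - k = 3192 - 1*(-122649) = 3192 + 122649 = 125841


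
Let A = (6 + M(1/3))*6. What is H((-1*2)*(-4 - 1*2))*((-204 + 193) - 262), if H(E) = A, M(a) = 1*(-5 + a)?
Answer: -2184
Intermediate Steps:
M(a) = -5 + a
A = 8 (A = (6 + (-5 + 1/3))*6 = (6 + (-5 + ⅓))*6 = (6 - 14/3)*6 = (4/3)*6 = 8)
H(E) = 8
H((-1*2)*(-4 - 1*2))*((-204 + 193) - 262) = 8*((-204 + 193) - 262) = 8*(-11 - 262) = 8*(-273) = -2184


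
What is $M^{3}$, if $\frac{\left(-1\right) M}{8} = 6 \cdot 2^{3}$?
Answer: $-56623104$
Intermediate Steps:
$M = -384$ ($M = - 8 \cdot 6 \cdot 2^{3} = - 8 \cdot 6 \cdot 8 = \left(-8\right) 48 = -384$)
$M^{3} = \left(-384\right)^{3} = -56623104$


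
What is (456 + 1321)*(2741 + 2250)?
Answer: 8869007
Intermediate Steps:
(456 + 1321)*(2741 + 2250) = 1777*4991 = 8869007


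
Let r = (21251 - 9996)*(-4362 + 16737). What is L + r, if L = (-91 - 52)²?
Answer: 139301074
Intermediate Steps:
r = 139280625 (r = 11255*12375 = 139280625)
L = 20449 (L = (-143)² = 20449)
L + r = 20449 + 139280625 = 139301074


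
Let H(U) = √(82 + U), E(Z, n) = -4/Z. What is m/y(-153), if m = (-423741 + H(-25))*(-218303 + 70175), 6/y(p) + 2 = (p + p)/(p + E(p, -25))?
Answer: 83690542464/23405 - 197504*√57/23405 ≈ 3.5757e+6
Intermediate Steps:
y(p) = 6/(-2 + 2*p/(p - 4/p)) (y(p) = 6/(-2 + (p + p)/(p - 4/p)) = 6/(-2 + (2*p)/(p - 4/p)) = 6/(-2 + 2*p/(p - 4/p)))
m = 62767906848 - 148128*√57 (m = (-423741 + √(82 - 25))*(-218303 + 70175) = (-423741 + √57)*(-148128) = 62767906848 - 148128*√57 ≈ 6.2767e+10)
m/y(-153) = (62767906848 - 148128*√57)/(-3 + (¾)*(-153)²) = (62767906848 - 148128*√57)/(-3 + (¾)*23409) = (62767906848 - 148128*√57)/(-3 + 70227/4) = (62767906848 - 148128*√57)/(70215/4) = (62767906848 - 148128*√57)*(4/70215) = 83690542464/23405 - 197504*√57/23405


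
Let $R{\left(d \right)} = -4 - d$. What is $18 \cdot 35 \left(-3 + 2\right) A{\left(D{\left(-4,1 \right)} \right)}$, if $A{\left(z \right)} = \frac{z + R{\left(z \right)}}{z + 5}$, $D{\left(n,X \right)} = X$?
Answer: $420$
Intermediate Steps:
$A{\left(z \right)} = - \frac{4}{5 + z}$ ($A{\left(z \right)} = \frac{z - \left(4 + z\right)}{z + 5} = - \frac{4}{5 + z}$)
$18 \cdot 35 \left(-3 + 2\right) A{\left(D{\left(-4,1 \right)} \right)} = 18 \cdot 35 \left(-3 + 2\right) \left(- \frac{4}{5 + 1}\right) = 630 \left(- \frac{-4}{6}\right) = 630 \left(\left(-1\right) \left(- \frac{2}{3}\right)\right) = 630 \cdot \frac{2}{3} = 420$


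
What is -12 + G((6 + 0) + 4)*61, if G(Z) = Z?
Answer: 598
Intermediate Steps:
-12 + G((6 + 0) + 4)*61 = -12 + ((6 + 0) + 4)*61 = -12 + (6 + 4)*61 = -12 + 10*61 = -12 + 610 = 598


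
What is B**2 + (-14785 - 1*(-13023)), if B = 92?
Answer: 6702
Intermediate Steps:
B**2 + (-14785 - 1*(-13023)) = 92**2 + (-14785 - 1*(-13023)) = 8464 + (-14785 + 13023) = 8464 - 1762 = 6702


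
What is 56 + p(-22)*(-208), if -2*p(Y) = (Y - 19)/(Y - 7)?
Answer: 5888/29 ≈ 203.03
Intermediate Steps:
p(Y) = -(-19 + Y)/(2*(-7 + Y)) (p(Y) = -(Y - 19)/(2*(Y - 7)) = -(-19 + Y)/(2*(-7 + Y)))
56 + p(-22)*(-208) = 56 + ((19 - 1*(-22))/(2*(-7 - 22)))*(-208) = 56 + ((½)*(19 + 22)/(-29))*(-208) = 56 + ((½)*(-1/29)*41)*(-208) = 56 - 41/58*(-208) = 56 + 4264/29 = 5888/29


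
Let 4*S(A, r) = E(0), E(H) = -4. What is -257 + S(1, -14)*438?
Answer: -695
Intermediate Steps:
S(A, r) = -1 (S(A, r) = (¼)*(-4) = -1)
-257 + S(1, -14)*438 = -257 - 1*438 = -257 - 438 = -695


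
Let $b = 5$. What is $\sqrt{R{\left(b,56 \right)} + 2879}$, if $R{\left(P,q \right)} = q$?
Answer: $\sqrt{2935} \approx 54.176$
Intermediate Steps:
$\sqrt{R{\left(b,56 \right)} + 2879} = \sqrt{56 + 2879} = \sqrt{2935}$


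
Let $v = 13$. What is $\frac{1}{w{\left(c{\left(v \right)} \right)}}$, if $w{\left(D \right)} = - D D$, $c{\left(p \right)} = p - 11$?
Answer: $- \frac{1}{4} \approx -0.25$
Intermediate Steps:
$c{\left(p \right)} = -11 + p$
$w{\left(D \right)} = - D^{2}$
$\frac{1}{w{\left(c{\left(v \right)} \right)}} = \frac{1}{\left(-1\right) \left(-11 + 13\right)^{2}} = \frac{1}{\left(-1\right) 2^{2}} = \frac{1}{\left(-1\right) 4} = \frac{1}{-4} = - \frac{1}{4}$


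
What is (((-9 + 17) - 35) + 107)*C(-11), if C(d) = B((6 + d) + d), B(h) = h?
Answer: -1280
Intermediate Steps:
C(d) = 6 + 2*d (C(d) = (6 + d) + d = 6 + 2*d)
(((-9 + 17) - 35) + 107)*C(-11) = (((-9 + 17) - 35) + 107)*(6 + 2*(-11)) = ((8 - 35) + 107)*(6 - 22) = (-27 + 107)*(-16) = 80*(-16) = -1280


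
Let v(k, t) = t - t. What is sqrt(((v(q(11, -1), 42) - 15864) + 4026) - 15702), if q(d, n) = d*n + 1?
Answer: 18*I*sqrt(85) ≈ 165.95*I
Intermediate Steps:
q(d, n) = 1 + d*n
v(k, t) = 0
sqrt(((v(q(11, -1), 42) - 15864) + 4026) - 15702) = sqrt(((0 - 15864) + 4026) - 15702) = sqrt((-15864 + 4026) - 15702) = sqrt(-11838 - 15702) = sqrt(-27540) = 18*I*sqrt(85)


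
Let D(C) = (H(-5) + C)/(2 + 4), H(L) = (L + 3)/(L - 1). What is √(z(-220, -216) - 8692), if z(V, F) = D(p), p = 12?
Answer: I*√312838/6 ≈ 93.22*I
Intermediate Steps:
H(L) = (3 + L)/(-1 + L)
D(C) = 1/18 + C/6 (D(C) = ((3 - 5)/(-1 - 5) + C)/(2 + 4) = (-2/(-6) + C)/6 = (-⅙*(-2) + C)*(⅙) = (⅓ + C)*(⅙) = 1/18 + C/6)
z(V, F) = 37/18 (z(V, F) = 1/18 + (⅙)*12 = 1/18 + 2 = 37/18)
√(z(-220, -216) - 8692) = √(37/18 - 8692) = √(-156419/18) = I*√312838/6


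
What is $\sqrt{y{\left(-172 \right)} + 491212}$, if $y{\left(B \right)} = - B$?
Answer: $2 \sqrt{122846} \approx 700.99$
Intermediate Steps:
$\sqrt{y{\left(-172 \right)} + 491212} = \sqrt{\left(-1\right) \left(-172\right) + 491212} = \sqrt{172 + 491212} = \sqrt{491384} = 2 \sqrt{122846}$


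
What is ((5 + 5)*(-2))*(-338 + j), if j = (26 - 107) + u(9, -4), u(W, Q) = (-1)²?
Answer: 8360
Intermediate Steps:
u(W, Q) = 1
j = -80 (j = (26 - 107) + 1 = -81 + 1 = -80)
((5 + 5)*(-2))*(-338 + j) = ((5 + 5)*(-2))*(-338 - 80) = (10*(-2))*(-418) = -20*(-418) = 8360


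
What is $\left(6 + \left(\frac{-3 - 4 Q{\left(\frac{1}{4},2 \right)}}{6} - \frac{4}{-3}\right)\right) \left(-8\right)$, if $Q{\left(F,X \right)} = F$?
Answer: $- \frac{160}{3} \approx -53.333$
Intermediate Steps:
$\left(6 + \left(\frac{-3 - 4 Q{\left(\frac{1}{4},2 \right)}}{6} - \frac{4}{-3}\right)\right) \left(-8\right) = \left(6 + \left(\frac{-3 - \frac{4}{4}}{6} - \frac{4}{-3}\right)\right) \left(-8\right) = \left(6 + \left(\left(-3 - 1\right) \frac{1}{6} - - \frac{4}{3}\right)\right) \left(-8\right) = \left(6 + \left(\left(-3 - 1\right) \frac{1}{6} + \frac{4}{3}\right)\right) \left(-8\right) = \left(6 + \left(\left(-4\right) \frac{1}{6} + \frac{4}{3}\right)\right) \left(-8\right) = \left(6 + \left(- \frac{2}{3} + \frac{4}{3}\right)\right) \left(-8\right) = \left(6 + \frac{2}{3}\right) \left(-8\right) = \frac{20}{3} \left(-8\right) = - \frac{160}{3}$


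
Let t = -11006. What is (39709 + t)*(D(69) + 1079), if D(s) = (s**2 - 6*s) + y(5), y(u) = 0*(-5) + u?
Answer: 155885993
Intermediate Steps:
y(u) = u (y(u) = 0 + u = u)
D(s) = 5 + s**2 - 6*s (D(s) = (s**2 - 6*s) + 5 = 5 + s**2 - 6*s)
(39709 + t)*(D(69) + 1079) = (39709 - 11006)*((5 + 69**2 - 6*69) + 1079) = 28703*((5 + 4761 - 414) + 1079) = 28703*(4352 + 1079) = 28703*5431 = 155885993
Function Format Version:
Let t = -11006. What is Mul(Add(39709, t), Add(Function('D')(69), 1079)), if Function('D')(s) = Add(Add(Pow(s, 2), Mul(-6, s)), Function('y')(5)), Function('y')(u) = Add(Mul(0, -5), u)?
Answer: 155885993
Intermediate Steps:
Function('y')(u) = u (Function('y')(u) = Add(0, u) = u)
Function('D')(s) = Add(5, Pow(s, 2), Mul(-6, s)) (Function('D')(s) = Add(Add(Pow(s, 2), Mul(-6, s)), 5) = Add(5, Pow(s, 2), Mul(-6, s)))
Mul(Add(39709, t), Add(Function('D')(69), 1079)) = Mul(Add(39709, -11006), Add(Add(5, Pow(69, 2), Mul(-6, 69)), 1079)) = Mul(28703, Add(Add(5, 4761, -414), 1079)) = Mul(28703, Add(4352, 1079)) = Mul(28703, 5431) = 155885993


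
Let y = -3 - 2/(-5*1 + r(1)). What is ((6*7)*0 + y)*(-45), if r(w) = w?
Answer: 225/2 ≈ 112.50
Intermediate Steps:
y = -5/2 (y = -3 - 2/(-5*1 + 1) = -3 - 2/(-5 + 1) = -3 - 2/(-4) = -3 - 1/4*(-2) = -3 + 1/2 = -5/2 ≈ -2.5000)
((6*7)*0 + y)*(-45) = ((6*7)*0 - 5/2)*(-45) = (42*0 - 5/2)*(-45) = (0 - 5/2)*(-45) = -5/2*(-45) = 225/2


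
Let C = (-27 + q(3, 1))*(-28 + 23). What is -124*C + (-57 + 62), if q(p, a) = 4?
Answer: -14255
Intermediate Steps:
C = 115 (C = (-27 + 4)*(-28 + 23) = -23*(-5) = 115)
-124*C + (-57 + 62) = -124*115 + (-57 + 62) = -14260 + 5 = -14255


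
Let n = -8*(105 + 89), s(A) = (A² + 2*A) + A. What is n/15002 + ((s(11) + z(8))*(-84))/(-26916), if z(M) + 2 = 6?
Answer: 6555538/16824743 ≈ 0.38964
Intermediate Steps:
z(M) = 4 (z(M) = -2 + 6 = 4)
s(A) = A² + 3*A
n = -1552 (n = -8*194 = -1552)
n/15002 + ((s(11) + z(8))*(-84))/(-26916) = -1552/15002 + ((11*(3 + 11) + 4)*(-84))/(-26916) = -1552*1/15002 + ((11*14 + 4)*(-84))*(-1/26916) = -776/7501 + ((154 + 4)*(-84))*(-1/26916) = -776/7501 + (158*(-84))*(-1/26916) = -776/7501 - 13272*(-1/26916) = -776/7501 + 1106/2243 = 6555538/16824743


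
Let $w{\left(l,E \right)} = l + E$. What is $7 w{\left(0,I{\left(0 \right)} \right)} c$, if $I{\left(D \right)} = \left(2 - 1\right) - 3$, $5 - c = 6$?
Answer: $14$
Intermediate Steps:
$c = -1$ ($c = 5 - 6 = -1$)
$I{\left(D \right)} = -2$ ($I{\left(D \right)} = 1 - 3 = -2$)
$w{\left(l,E \right)} = E + l$
$7 w{\left(0,I{\left(0 \right)} \right)} c = 7 \left(-2 + 0\right) \left(-1\right) = 7 \left(-2\right) \left(-1\right) = \left(-14\right) \left(-1\right) = 14$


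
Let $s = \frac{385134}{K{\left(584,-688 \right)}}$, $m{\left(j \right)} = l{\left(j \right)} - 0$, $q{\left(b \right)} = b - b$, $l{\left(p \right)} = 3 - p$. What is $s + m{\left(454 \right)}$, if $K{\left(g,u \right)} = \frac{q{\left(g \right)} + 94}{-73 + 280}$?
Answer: $\frac{39840172}{47} \approx 8.4766 \cdot 10^{5}$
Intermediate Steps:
$q{\left(b \right)} = 0$
$m{\left(j \right)} = 3 - j$ ($m{\left(j \right)} = \left(3 - j\right) - 0 = \left(3 - j\right) + 0 = 3 - j$)
$K{\left(g,u \right)} = \frac{94}{207}$ ($K{\left(g,u \right)} = \frac{0 + 94}{-73 + 280} = \frac{94}{207}$)
$s = \frac{39861369}{47}$ ($s = \frac{385134}{\frac{94}{207}} = 385134 \cdot \frac{207}{94} = \frac{39861369}{47} \approx 8.4811 \cdot 10^{5}$)
$s + m{\left(454 \right)} = \frac{39861369}{47} + \left(3 - 454\right) = \frac{39861369}{47} - 451 = \frac{39840172}{47}$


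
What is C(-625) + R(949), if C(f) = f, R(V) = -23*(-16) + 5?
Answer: -252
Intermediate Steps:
R(V) = 373 (R(V) = 368 + 5 = 373)
C(-625) + R(949) = -625 + 373 = -252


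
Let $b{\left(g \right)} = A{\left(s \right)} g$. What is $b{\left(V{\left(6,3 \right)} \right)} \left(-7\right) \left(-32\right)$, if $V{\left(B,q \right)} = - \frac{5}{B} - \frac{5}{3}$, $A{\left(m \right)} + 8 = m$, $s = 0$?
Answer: $4480$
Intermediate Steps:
$A{\left(m \right)} = -8 + m$
$V{\left(B,q \right)} = - \frac{5}{3} - \frac{5}{B}$ ($V{\left(B,q \right)} = - \frac{5}{B} - \frac{5}{3} = - \frac{5}{3} - \frac{5}{B}$)
$b{\left(g \right)} = - 8 g$ ($b{\left(g \right)} = \left(-8 + 0\right) g = - 8 g$)
$b{\left(V{\left(6,3 \right)} \right)} \left(-7\right) \left(-32\right) = - 8 \left(- \frac{5}{3} - \frac{5}{6}\right) \left(-7\right) \left(-32\right) = \left(-8\right) \left(- \frac{5}{2}\right) \left(-7\right) \left(-32\right) = 20 \left(-7\right) \left(-32\right) = \left(-140\right) \left(-32\right) = 4480$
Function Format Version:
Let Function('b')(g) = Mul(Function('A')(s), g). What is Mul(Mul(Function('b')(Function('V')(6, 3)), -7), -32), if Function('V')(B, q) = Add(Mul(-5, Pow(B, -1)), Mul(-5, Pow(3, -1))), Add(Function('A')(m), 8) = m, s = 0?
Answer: 4480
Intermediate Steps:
Function('A')(m) = Add(-8, m)
Function('V')(B, q) = Add(Rational(-5, 3), Mul(-5, Pow(B, -1))) (Function('V')(B, q) = Add(Mul(-5, Pow(B, -1)), Mul(-5, Rational(1, 3))) = Add(Mul(-5, Pow(B, -1)), Rational(-5, 3)) = Add(Rational(-5, 3), Mul(-5, Pow(B, -1))))
Function('b')(g) = Mul(-8, g) (Function('b')(g) = Mul(Add(-8, 0), g) = Mul(-8, g))
Mul(Mul(Function('b')(Function('V')(6, 3)), -7), -32) = Mul(Mul(Mul(-8, Add(Rational(-5, 3), Mul(-5, Pow(6, -1)))), -7), -32) = Mul(Mul(Mul(-8, Add(Rational(-5, 3), Mul(-5, Rational(1, 6)))), -7), -32) = Mul(Mul(Mul(-8, Add(Rational(-5, 3), Rational(-5, 6))), -7), -32) = Mul(Mul(Mul(-8, Rational(-5, 2)), -7), -32) = Mul(Mul(20, -7), -32) = Mul(-140, -32) = 4480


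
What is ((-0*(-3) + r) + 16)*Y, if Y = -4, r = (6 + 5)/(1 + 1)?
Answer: -86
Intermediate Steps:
r = 11/2 ≈ 5.5000
((-0*(-3) + r) + 16)*Y = ((-0*(-3) + 11/2) + 16)*(-4) = ((-3*0 + 11/2) + 16)*(-4) = ((0 + 11/2) + 16)*(-4) = (11/2 + 16)*(-4) = (43/2)*(-4) = -86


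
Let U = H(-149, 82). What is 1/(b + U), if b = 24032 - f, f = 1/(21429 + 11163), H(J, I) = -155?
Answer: 32592/778199183 ≈ 4.1881e-5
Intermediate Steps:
f = 1/32592 ≈ 3.0682e-5
U = -155
b = 783250943/32592 (b = 24032 - 1*1/32592 = 24032 - 1/32592 = 783250943/32592 ≈ 24032.)
1/(b + U) = 1/(783250943/32592 - 155) = 1/(778199183/32592) = 32592/778199183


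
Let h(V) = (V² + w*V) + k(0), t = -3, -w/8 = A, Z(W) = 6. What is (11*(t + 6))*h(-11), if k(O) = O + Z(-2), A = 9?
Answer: 30327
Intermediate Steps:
k(O) = 6 + O (k(O) = O + 6 = 6 + O)
w = -72 (w = -8*9 = -72)
h(V) = 6 + V² - 72*V (h(V) = (V² - 72*V) + (6 + 0) = (V² - 72*V) + 6 = 6 + V² - 72*V)
(11*(t + 6))*h(-11) = (11*(-3 + 6))*(6 + (-11)² - 72*(-11)) = (11*3)*(6 + 121 + 792) = 33*919 = 30327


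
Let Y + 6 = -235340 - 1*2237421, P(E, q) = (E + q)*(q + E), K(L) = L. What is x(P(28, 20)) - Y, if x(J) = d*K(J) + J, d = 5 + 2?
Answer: 2491199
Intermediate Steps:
d = 7
P(E, q) = (E + q)² (P(E, q) = (E + q)*(E + q) = (E + q)²)
Y = -2472767 (Y = -6 + (-235340 - 1*2237421) = -6 + (-235340 - 2237421) = -6 - 2472761 = -2472767)
x(J) = 8*J (x(J) = 7*J + J = 8*J)
x(P(28, 20)) - Y = 8*(28 + 20)² - 1*(-2472767) = 8*48² + 2472767 = 8*2304 + 2472767 = 18432 + 2472767 = 2491199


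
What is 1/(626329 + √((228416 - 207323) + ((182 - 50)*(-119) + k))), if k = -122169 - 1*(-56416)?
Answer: 56939/35662552419 - 28*I*√77/392288076609 ≈ 1.5966e-6 - 6.2632e-10*I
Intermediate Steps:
k = -65753 (k = -122169 + 56416 = -65753)
1/(626329 + √((228416 - 207323) + ((182 - 50)*(-119) + k))) = 1/(626329 + √((228416 - 207323) + ((182 - 50)*(-119) - 65753))) = 1/(626329 + √(21093 + (132*(-119) - 65753))) = 1/(626329 + √(21093 + (-15708 - 65753))) = 1/(626329 + √(21093 - 81461)) = 1/(626329 + √(-60368)) = 1/(626329 + 28*I*√77)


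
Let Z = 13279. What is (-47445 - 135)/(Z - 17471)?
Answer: 11895/1048 ≈ 11.350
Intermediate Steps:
(-47445 - 135)/(Z - 17471) = (-47445 - 135)/(13279 - 17471) = -47580/(-4192) = -47580*(-1/4192) = 11895/1048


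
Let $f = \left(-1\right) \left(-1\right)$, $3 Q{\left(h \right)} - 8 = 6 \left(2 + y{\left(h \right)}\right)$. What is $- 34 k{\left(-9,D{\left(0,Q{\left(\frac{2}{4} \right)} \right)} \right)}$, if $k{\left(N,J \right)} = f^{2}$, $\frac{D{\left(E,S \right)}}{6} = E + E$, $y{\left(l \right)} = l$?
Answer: $-34$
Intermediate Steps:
$Q{\left(h \right)} = \frac{20}{3} + 2 h$ ($Q{\left(h \right)} = \frac{8}{3} + \frac{6 \left(2 + h\right)}{3} = \frac{8}{3} + \frac{12 + 6 h}{3} = \frac{8}{3} + \left(4 + 2 h\right) = \frac{20}{3} + 2 h$)
$f = 1$
$D{\left(E,S \right)} = 12 E$ ($D{\left(E,S \right)} = 6 \left(E + E\right) = 6 \cdot 2 E = 12 E$)
$k{\left(N,J \right)} = 1$ ($k{\left(N,J \right)} = 1^{2} = 1$)
$- 34 k{\left(-9,D{\left(0,Q{\left(\frac{2}{4} \right)} \right)} \right)} = \left(-34\right) 1 = -34$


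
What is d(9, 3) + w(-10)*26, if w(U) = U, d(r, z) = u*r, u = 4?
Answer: -224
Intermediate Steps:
d(r, z) = 4*r
d(9, 3) + w(-10)*26 = 4*9 - 10*26 = 36 - 260 = -224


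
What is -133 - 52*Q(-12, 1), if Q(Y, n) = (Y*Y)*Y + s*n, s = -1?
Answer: 89775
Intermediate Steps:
Q(Y, n) = Y³ - n (Q(Y, n) = (Y*Y)*Y - n = Y²*Y - n = Y³ - n)
-133 - 52*Q(-12, 1) = -133 - 52*((-12)³ - 1*1) = -133 - 52*(-1728 - 1) = -133 - 52*(-1729) = -133 + 89908 = 89775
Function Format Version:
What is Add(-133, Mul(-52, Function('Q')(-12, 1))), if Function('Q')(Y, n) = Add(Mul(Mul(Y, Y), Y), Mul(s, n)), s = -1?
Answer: 89775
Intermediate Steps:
Function('Q')(Y, n) = Add(Pow(Y, 3), Mul(-1, n)) (Function('Q')(Y, n) = Add(Mul(Mul(Y, Y), Y), Mul(-1, n)) = Add(Mul(Pow(Y, 2), Y), Mul(-1, n)) = Add(Pow(Y, 3), Mul(-1, n)))
Add(-133, Mul(-52, Function('Q')(-12, 1))) = Add(-133, Mul(-52, Add(Pow(-12, 3), Mul(-1, 1)))) = Add(-133, Mul(-52, Add(-1728, -1))) = Add(-133, Mul(-52, -1729)) = Add(-133, 89908) = 89775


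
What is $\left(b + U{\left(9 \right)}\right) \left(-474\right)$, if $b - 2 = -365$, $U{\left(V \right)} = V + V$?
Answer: $163530$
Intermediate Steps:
$U{\left(V \right)} = 2 V$
$b = -363$ ($b = 2 - 365 = -363$)
$\left(b + U{\left(9 \right)}\right) \left(-474\right) = \left(-363 + 2 \cdot 9\right) \left(-474\right) = \left(-363 + 18\right) \left(-474\right) = \left(-345\right) \left(-474\right) = 163530$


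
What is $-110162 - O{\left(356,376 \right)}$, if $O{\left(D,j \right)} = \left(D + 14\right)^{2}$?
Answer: $-247062$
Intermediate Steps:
$O{\left(D,j \right)} = \left(14 + D\right)^{2}$
$-110162 - O{\left(356,376 \right)} = -110162 - \left(14 + 356\right)^{2} = -110162 - 370^{2} = -110162 - 136900 = -247062$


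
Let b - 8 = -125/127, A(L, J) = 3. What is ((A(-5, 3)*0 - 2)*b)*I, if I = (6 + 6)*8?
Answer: -171072/127 ≈ -1347.0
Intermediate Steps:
I = 96 (I = 12*8 = 96)
b = 891/127 (b = 8 - 125/127 = 891/127 ≈ 7.0157)
((A(-5, 3)*0 - 2)*b)*I = ((3*0 - 2)*(891/127))*96 = ((0 - 2)*(891/127))*96 = -2*891/127*96 = -1782/127*96 = -171072/127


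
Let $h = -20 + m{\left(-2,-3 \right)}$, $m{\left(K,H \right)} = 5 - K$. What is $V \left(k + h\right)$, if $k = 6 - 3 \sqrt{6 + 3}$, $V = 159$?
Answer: $-2544$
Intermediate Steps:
$h = -13$ ($h = -20 + \left(5 - -2\right) = -20 + \left(5 + 2\right) = -20 + 7 = -13$)
$k = -3$ ($k = 6 - 3 \sqrt{9} = 6 - 9 = -3$)
$V \left(k + h\right) = 159 \left(-3 - 13\right) = 159 \left(-16\right) = -2544$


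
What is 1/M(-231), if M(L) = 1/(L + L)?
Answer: -462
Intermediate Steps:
M(L) = 1/(2*L)
1/M(-231) = 1/((1/2)/(-231)) = 1/((1/2)*(-1/231)) = 1/(-1/462) = -462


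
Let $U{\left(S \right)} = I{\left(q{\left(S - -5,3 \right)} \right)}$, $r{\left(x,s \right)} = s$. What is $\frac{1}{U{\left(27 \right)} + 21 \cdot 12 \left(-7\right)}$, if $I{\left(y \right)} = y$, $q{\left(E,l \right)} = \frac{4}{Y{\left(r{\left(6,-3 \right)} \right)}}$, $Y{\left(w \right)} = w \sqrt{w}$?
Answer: $- \frac{11907}{21003952} - \frac{3 i \sqrt{3}}{21003952} \approx -0.00056689 - 2.4739 \cdot 10^{-7} i$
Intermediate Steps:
$Y{\left(w \right)} = w^{\frac{3}{2}}$
$q{\left(E,l \right)} = \frac{4 i \sqrt{3}}{9}$ ($q{\left(E,l \right)} = \frac{4}{\left(-3\right)^{\frac{3}{2}}} = \frac{4}{\left(-3\right) i \sqrt{3}} = 4 \frac{i \sqrt{3}}{9} = \frac{4 i \sqrt{3}}{9}$)
$U{\left(S \right)} = \frac{4 i \sqrt{3}}{9}$
$\frac{1}{U{\left(27 \right)} + 21 \cdot 12 \left(-7\right)} = \frac{1}{\frac{4 i \sqrt{3}}{9} + 21 \cdot 12 \left(-7\right)} = \frac{1}{\frac{4 i \sqrt{3}}{9} + 252 \left(-7\right)} = \frac{1}{\frac{4 i \sqrt{3}}{9} - 1764} = \frac{1}{-1764 + \frac{4 i \sqrt{3}}{9}}$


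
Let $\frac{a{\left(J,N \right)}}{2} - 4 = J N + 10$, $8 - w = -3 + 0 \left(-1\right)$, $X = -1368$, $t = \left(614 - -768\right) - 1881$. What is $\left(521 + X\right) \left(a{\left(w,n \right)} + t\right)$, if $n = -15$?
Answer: $678447$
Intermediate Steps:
$t = -499$ ($t = \left(614 + 768\right) - 1881 = 1382 - 1881 = -499$)
$w = 11$ ($w = 8 - \left(-3 + 0 \left(-1\right)\right) = 8 - \left(-3 + 0\right) = 8 - -3 = 8 + 3 = 11$)
$a{\left(J,N \right)} = 28 + 2 J N$ ($a{\left(J,N \right)} = 8 + 2 \left(J N + 10\right) = 8 + 2 \left(10 + J N\right) = 8 + \left(20 + 2 J N\right) = 28 + 2 J N$)
$\left(521 + X\right) \left(a{\left(w,n \right)} + t\right) = \left(521 - 1368\right) \left(\left(28 + 2 \cdot 11 \left(-15\right)\right) - 499\right) = - 847 \left(\left(28 - 330\right) - 499\right) = - 847 \left(-302 - 499\right) = \left(-847\right) \left(-801\right) = 678447$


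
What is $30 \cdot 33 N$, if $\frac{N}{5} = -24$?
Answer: $-118800$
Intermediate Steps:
$N = -120$ ($N = 5 \left(-24\right) = -120$)
$30 \cdot 33 N = 30 \cdot 33 \left(-120\right) = 990 \left(-120\right) = -118800$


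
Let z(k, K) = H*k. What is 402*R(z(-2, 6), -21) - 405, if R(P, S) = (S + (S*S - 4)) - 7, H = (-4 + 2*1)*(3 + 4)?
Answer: 164013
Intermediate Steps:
H = -14 (H = (-4 + 2)*7 = -2*7 = -14)
z(k, K) = -14*k
R(P, S) = -11 + S + S**2 (R(P, S) = (S + (S**2 - 4)) - 7 = (S + (-4 + S**2)) - 7 = (-4 + S + S**2) - 7 = -11 + S + S**2)
402*R(z(-2, 6), -21) - 405 = 402*(-11 - 21 + (-21)**2) - 405 = 402*(-11 - 21 + 441) - 405 = 402*409 - 405 = 164418 - 405 = 164013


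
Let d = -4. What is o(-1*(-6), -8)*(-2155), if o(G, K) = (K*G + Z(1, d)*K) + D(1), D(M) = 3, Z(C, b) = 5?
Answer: 183175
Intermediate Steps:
o(G, K) = 3 + 5*K + G*K (o(G, K) = (K*G + 5*K) + 3 = (G*K + 5*K) + 3 = (5*K + G*K) + 3 = 3 + 5*K + G*K)
o(-1*(-6), -8)*(-2155) = (3 + 5*(-8) - 1*(-6)*(-8))*(-2155) = (3 - 40 + 6*(-8))*(-2155) = (3 - 40 - 48)*(-2155) = -85*(-2155) = 183175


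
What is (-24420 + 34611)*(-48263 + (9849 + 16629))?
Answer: -222010935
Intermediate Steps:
(-24420 + 34611)*(-48263 + (9849 + 16629)) = 10191*(-48263 + 26478) = 10191*(-21785) = -222010935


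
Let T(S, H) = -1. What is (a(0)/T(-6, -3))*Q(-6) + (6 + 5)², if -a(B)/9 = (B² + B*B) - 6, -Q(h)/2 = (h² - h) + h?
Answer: 4009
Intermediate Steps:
Q(h) = -2*h² (Q(h) = -2*((h² - h) + h) = -2*h²)
a(B) = 54 - 18*B² (a(B) = -9*((B² + B*B) - 6) = -9*((B² + B²) - 6) = -9*(2*B² - 6) = -9*(-6 + 2*B²) = 54 - 18*B²)
(a(0)/T(-6, -3))*Q(-6) + (6 + 5)² = ((54 - 18*0²)/(-1))*(-2*(-6)²) + (6 + 5)² = ((54 - 18*0)*(-1))*(-2*36) + 11² = ((54 + 0)*(-1))*(-72) + 121 = (54*(-1))*(-72) + 121 = -54*(-72) + 121 = 3888 + 121 = 4009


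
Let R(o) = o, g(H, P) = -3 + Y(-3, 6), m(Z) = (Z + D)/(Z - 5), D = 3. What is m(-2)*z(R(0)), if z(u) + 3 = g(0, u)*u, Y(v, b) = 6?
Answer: 3/7 ≈ 0.42857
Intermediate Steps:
m(Z) = (3 + Z)/(-5 + Z) (m(Z) = (Z + 3)/(Z - 5) = (3 + Z)/(-5 + Z))
g(H, P) = 3 (g(H, P) = -3 + 6 = 3)
z(u) = -3 + 3*u
m(-2)*z(R(0)) = ((3 - 2)/(-5 - 2))*(-3 + 3*0) = (1/(-7))*(-3 + 0) = -⅐*1*(-3) = -⅐*(-3) = 3/7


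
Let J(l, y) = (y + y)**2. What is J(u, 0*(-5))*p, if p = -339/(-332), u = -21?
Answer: 0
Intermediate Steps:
p = 339/332 (p = -339*(-1/332) = 339/332 ≈ 1.0211)
J(l, y) = 4*y**2 (J(l, y) = (2*y)**2 = 4*y**2)
J(u, 0*(-5))*p = (4*(0*(-5))**2)*(339/332) = (4*0**2)*(339/332) = (4*0)*(339/332) = 0*(339/332) = 0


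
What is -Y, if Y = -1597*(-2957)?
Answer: -4722329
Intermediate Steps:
Y = 4722329
-Y = -1*4722329 = -4722329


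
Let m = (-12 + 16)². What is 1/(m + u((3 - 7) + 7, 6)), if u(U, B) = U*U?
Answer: 1/25 ≈ 0.040000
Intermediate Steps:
u(U, B) = U²
m = 16 (m = 4² = 16)
1/(m + u((3 - 7) + 7, 6)) = 1/(16 + ((3 - 7) + 7)²) = 1/(16 + (-4 + 7)²) = 1/(16 + 3²) = 1/(16 + 9) = 1/25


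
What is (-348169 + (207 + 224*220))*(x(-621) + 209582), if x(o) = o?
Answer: -62412889402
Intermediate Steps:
(-348169 + (207 + 224*220))*(x(-621) + 209582) = (-348169 + (207 + 224*220))*(-621 + 209582) = (-348169 + (207 + 49280))*208961 = (-348169 + 49487)*208961 = -298682*208961 = -62412889402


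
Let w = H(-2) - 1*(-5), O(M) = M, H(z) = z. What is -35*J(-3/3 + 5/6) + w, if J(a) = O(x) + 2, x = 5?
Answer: -242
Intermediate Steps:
w = 3 (w = -2 - 1*(-5) = -2 + 5 = 3)
J(a) = 7 (J(a) = 5 + 2 = 7)
-35*J(-3/3 + 5/6) + w = -35*7 + 3 = -245 + 3 = -242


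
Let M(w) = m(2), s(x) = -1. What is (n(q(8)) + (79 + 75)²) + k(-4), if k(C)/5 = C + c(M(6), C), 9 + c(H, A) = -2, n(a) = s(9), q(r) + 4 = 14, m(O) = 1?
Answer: 23640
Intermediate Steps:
q(r) = 10 (q(r) = -4 + 14 = 10)
M(w) = 1
n(a) = -1
c(H, A) = -11 (c(H, A) = -9 - 2 = -11)
k(C) = -55 + 5*C (k(C) = 5*(C - 11) = 5*(-11 + C) = -55 + 5*C)
(n(q(8)) + (79 + 75)²) + k(-4) = (-1 + (79 + 75)²) + (-55 + 5*(-4)) = (-1 + 154²) + (-55 - 20) = (-1 + 23716) - 75 = 23715 - 75 = 23640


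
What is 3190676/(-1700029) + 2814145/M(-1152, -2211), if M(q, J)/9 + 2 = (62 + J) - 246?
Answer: -4852960563553/36674725617 ≈ -132.32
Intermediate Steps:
M(q, J) = -1674 + 9*J (M(q, J) = -18 + 9*((62 + J) - 246) = -18 + 9*(-184 + J) = -18 + (-1656 + 9*J) = -1674 + 9*J)
3190676/(-1700029) + 2814145/M(-1152, -2211) = 3190676/(-1700029) + 2814145/(-1674 + 9*(-2211)) = 3190676*(-1/1700029) + 2814145/(-1674 - 19899) = -3190676/1700029 + 2814145/(-21573) = -3190676/1700029 + 2814145*(-1/21573) = -3190676/1700029 - 2814145/21573 = -4852960563553/36674725617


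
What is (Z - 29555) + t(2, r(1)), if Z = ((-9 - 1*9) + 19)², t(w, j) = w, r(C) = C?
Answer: -29552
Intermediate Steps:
Z = 1 (Z = ((-9 - 9) + 19)² = (-18 + 19)² = 1² = 1)
(Z - 29555) + t(2, r(1)) = (1 - 29555) + 2 = -29554 + 2 = -29552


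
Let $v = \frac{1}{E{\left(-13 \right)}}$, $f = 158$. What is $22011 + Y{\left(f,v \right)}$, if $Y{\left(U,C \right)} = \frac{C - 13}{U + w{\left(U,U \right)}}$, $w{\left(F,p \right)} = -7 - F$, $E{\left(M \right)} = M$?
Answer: $\frac{2003171}{91} \approx 22013.0$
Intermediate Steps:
$v = - \frac{1}{13}$ ($v = \frac{1}{-13} = - \frac{1}{13} \approx -0.076923$)
$Y{\left(U,C \right)} = \frac{13}{7} - \frac{C}{7}$ ($Y{\left(U,C \right)} = \frac{C - 13}{U - \left(7 + U\right)} = \frac{-13 + C}{-7} = \left(-13 + C\right) \left(- \frac{1}{7}\right) = \frac{13}{7} - \frac{C}{7}$)
$22011 + Y{\left(f,v \right)} = 22011 + \left(\frac{13}{7} - - \frac{1}{91}\right) = 22011 + \left(\frac{13}{7} + \frac{1}{91}\right) = 22011 + \frac{170}{91} = \frac{2003171}{91}$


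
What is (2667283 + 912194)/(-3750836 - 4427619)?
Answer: -3579477/8178455 ≈ -0.43767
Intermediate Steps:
(2667283 + 912194)/(-3750836 - 4427619) = 3579477/(-8178455) = 3579477*(-1/8178455) = -3579477/8178455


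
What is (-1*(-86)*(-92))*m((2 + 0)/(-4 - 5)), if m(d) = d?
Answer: 15824/9 ≈ 1758.2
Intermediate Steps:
(-1*(-86)*(-92))*m((2 + 0)/(-4 - 5)) = (-1*(-86)*(-92))*((2 + 0)/(-4 - 5)) = (86*(-92))*(2/(-9)) = -15824*(-1)/9 = -7912*(-2/9) = 15824/9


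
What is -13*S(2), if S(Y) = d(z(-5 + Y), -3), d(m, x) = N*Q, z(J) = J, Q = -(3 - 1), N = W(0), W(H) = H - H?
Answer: 0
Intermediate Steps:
W(H) = 0
N = 0
Q = -2 (Q = -1*2 = -2)
d(m, x) = 0 (d(m, x) = 0*(-2) = 0)
S(Y) = 0
-13*S(2) = -13*0 = 0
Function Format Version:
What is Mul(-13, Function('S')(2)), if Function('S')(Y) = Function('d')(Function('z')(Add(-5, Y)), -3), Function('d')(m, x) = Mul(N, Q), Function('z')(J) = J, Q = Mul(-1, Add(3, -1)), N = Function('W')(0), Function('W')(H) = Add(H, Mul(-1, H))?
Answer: 0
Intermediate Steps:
Function('W')(H) = 0
N = 0
Q = -2 (Q = Mul(-1, 2) = -2)
Function('d')(m, x) = 0 (Function('d')(m, x) = Mul(0, -2) = 0)
Function('S')(Y) = 0
Mul(-13, Function('S')(2)) = Mul(-13, 0) = 0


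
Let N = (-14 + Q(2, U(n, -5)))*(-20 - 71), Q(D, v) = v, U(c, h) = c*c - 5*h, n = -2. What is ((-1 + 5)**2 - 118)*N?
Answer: 139230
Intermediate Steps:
U(c, h) = c**2 - 5*h
N = -1365 (N = (-14 + ((-2)**2 - 5*(-5)))*(-20 - 71) = (-14 + (4 + 25))*(-91) = (-14 + 29)*(-91) = 15*(-91) = -1365)
((-1 + 5)**2 - 118)*N = ((-1 + 5)**2 - 118)*(-1365) = (4**2 - 118)*(-1365) = (16 - 118)*(-1365) = -102*(-1365) = 139230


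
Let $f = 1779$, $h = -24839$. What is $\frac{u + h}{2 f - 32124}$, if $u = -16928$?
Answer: $\frac{41767}{28566} \approx 1.4621$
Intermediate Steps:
$\frac{u + h}{2 f - 32124} = \frac{-16928 - 24839}{2 \cdot 1779 - 32124} = - \frac{41767}{3558 - 32124} = - \frac{41767}{-28566} = \left(-41767\right) \left(- \frac{1}{28566}\right) = \frac{41767}{28566}$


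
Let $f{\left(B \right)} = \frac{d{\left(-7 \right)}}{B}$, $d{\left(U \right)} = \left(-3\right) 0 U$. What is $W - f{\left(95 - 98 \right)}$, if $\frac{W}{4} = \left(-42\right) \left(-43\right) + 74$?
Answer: $7520$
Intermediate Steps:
$W = 7520$ ($W = 4 \left(\left(-42\right) \left(-43\right) + 74\right) = 4 \left(1806 + 74\right) = 4 \cdot 1880 = 7520$)
$d{\left(U \right)} = 0$ ($d{\left(U \right)} = 0 U = 0$)
$f{\left(B \right)} = 0$ ($f{\left(B \right)} = \frac{0}{B} = 0$)
$W - f{\left(95 - 98 \right)} = 7520 - 0 = 7520 + 0 = 7520$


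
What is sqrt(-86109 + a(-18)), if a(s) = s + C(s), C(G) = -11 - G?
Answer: 2*I*sqrt(21530) ≈ 293.46*I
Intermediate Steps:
a(s) = -11 (a(s) = s + (-11 - s) = -11)
sqrt(-86109 + a(-18)) = sqrt(-86109 - 11) = sqrt(-86120) = 2*I*sqrt(21530)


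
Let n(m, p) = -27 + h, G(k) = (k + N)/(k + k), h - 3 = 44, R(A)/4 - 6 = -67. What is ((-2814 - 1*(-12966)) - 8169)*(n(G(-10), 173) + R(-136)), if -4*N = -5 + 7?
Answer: -444192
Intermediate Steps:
R(A) = -244 (R(A) = 24 + 4*(-67) = 24 - 268 = -244)
h = 47 (h = 3 + 44 = 47)
N = -½ (N = -(-5 + 7)/4 = -¼*2 = -½ ≈ -0.50000)
G(k) = (-½ + k)/(2*k) (G(k) = (k - ½)/(k + k) = (-½ + k)/((2*k)) = (-½ + k)*(1/(2*k)) = (-½ + k)/(2*k))
n(m, p) = 20 (n(m, p) = -27 + 47 = 20)
((-2814 - 1*(-12966)) - 8169)*(n(G(-10), 173) + R(-136)) = ((-2814 - 1*(-12966)) - 8169)*(20 - 244) = ((-2814 + 12966) - 8169)*(-224) = (10152 - 8169)*(-224) = 1983*(-224) = -444192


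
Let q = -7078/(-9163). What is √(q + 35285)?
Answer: 39*√39751151/1309 ≈ 187.84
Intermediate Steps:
q = 7078/9163 (q = -7078*(-1/9163) = 7078/9163 ≈ 0.77245)
√(q + 35285) = √(7078/9163 + 35285) = √(323323533/9163) = 39*√39751151/1309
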